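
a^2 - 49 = (a - 7)*(a + 7)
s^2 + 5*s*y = s*(s + 5*y)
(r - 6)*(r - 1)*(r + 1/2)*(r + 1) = r^4 - 11*r^3/2 - 4*r^2 + 11*r/2 + 3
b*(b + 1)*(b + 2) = b^3 + 3*b^2 + 2*b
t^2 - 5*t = t*(t - 5)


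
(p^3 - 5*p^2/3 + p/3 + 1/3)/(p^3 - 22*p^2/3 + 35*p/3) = (3*p^3 - 5*p^2 + p + 1)/(p*(3*p^2 - 22*p + 35))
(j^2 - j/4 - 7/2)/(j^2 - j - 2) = (j + 7/4)/(j + 1)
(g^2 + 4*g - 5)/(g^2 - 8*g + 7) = (g + 5)/(g - 7)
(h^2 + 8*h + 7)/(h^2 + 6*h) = (h^2 + 8*h + 7)/(h*(h + 6))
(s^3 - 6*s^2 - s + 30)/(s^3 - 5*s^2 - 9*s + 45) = (s + 2)/(s + 3)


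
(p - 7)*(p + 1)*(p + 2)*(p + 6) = p^4 + 2*p^3 - 43*p^2 - 128*p - 84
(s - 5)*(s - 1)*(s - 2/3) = s^3 - 20*s^2/3 + 9*s - 10/3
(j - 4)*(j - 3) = j^2 - 7*j + 12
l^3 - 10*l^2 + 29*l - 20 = (l - 5)*(l - 4)*(l - 1)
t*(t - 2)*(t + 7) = t^3 + 5*t^2 - 14*t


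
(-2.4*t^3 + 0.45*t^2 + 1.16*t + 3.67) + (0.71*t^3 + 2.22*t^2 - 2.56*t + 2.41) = -1.69*t^3 + 2.67*t^2 - 1.4*t + 6.08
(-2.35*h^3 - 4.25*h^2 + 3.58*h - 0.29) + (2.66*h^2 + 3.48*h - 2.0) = -2.35*h^3 - 1.59*h^2 + 7.06*h - 2.29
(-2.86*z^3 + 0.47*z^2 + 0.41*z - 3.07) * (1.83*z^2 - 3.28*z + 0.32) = -5.2338*z^5 + 10.2409*z^4 - 1.7065*z^3 - 6.8125*z^2 + 10.2008*z - 0.9824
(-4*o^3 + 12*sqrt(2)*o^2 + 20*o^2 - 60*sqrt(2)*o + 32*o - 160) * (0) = 0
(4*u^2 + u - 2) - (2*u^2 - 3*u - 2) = 2*u^2 + 4*u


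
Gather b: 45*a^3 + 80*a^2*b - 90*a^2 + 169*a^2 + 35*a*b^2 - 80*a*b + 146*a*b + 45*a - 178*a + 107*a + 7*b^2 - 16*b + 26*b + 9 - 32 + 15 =45*a^3 + 79*a^2 - 26*a + b^2*(35*a + 7) + b*(80*a^2 + 66*a + 10) - 8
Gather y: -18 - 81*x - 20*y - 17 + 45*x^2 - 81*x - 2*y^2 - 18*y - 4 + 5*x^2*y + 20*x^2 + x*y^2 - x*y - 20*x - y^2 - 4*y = 65*x^2 - 182*x + y^2*(x - 3) + y*(5*x^2 - x - 42) - 39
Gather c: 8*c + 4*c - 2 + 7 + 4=12*c + 9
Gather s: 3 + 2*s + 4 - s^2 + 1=-s^2 + 2*s + 8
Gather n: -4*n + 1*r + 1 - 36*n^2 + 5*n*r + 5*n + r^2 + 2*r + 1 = -36*n^2 + n*(5*r + 1) + r^2 + 3*r + 2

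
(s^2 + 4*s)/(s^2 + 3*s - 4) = s/(s - 1)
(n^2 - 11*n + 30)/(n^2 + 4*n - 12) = (n^2 - 11*n + 30)/(n^2 + 4*n - 12)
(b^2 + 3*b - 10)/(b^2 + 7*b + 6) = (b^2 + 3*b - 10)/(b^2 + 7*b + 6)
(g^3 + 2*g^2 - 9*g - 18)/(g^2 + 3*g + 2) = (g^2 - 9)/(g + 1)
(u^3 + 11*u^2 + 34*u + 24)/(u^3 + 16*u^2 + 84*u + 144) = (u + 1)/(u + 6)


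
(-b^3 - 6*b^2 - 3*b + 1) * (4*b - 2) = -4*b^4 - 22*b^3 + 10*b - 2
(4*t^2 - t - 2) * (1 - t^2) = -4*t^4 + t^3 + 6*t^2 - t - 2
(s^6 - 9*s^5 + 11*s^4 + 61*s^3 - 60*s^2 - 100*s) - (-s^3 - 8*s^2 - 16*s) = s^6 - 9*s^5 + 11*s^4 + 62*s^3 - 52*s^2 - 84*s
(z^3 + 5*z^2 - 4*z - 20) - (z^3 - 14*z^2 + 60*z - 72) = 19*z^2 - 64*z + 52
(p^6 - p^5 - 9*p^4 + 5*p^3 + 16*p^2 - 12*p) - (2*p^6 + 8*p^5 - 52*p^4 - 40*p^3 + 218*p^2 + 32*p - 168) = -p^6 - 9*p^5 + 43*p^4 + 45*p^3 - 202*p^2 - 44*p + 168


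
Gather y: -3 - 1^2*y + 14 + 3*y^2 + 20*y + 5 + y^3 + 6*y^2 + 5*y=y^3 + 9*y^2 + 24*y + 16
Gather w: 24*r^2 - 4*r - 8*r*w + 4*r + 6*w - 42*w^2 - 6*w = 24*r^2 - 8*r*w - 42*w^2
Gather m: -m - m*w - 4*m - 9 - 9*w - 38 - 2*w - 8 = m*(-w - 5) - 11*w - 55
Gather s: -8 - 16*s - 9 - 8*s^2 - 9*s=-8*s^2 - 25*s - 17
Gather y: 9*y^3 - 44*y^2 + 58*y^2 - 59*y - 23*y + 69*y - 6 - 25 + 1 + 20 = 9*y^3 + 14*y^2 - 13*y - 10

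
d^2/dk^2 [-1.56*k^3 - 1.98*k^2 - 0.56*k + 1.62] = -9.36*k - 3.96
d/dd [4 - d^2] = -2*d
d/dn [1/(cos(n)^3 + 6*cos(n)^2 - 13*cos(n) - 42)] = (3*cos(n)^2 + 12*cos(n) - 13)*sin(n)/(cos(n)^3 + 6*cos(n)^2 - 13*cos(n) - 42)^2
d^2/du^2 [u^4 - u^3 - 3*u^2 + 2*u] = 12*u^2 - 6*u - 6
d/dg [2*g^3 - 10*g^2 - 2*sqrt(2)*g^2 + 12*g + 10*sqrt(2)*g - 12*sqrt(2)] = 6*g^2 - 20*g - 4*sqrt(2)*g + 12 + 10*sqrt(2)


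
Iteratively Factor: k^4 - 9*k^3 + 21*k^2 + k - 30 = (k - 3)*(k^3 - 6*k^2 + 3*k + 10) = (k - 3)*(k + 1)*(k^2 - 7*k + 10) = (k - 5)*(k - 3)*(k + 1)*(k - 2)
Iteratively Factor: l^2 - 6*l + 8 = (l - 4)*(l - 2)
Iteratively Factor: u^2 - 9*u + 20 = (u - 4)*(u - 5)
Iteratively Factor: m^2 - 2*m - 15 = (m - 5)*(m + 3)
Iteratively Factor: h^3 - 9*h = (h)*(h^2 - 9) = h*(h + 3)*(h - 3)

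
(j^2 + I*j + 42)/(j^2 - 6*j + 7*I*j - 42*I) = (j - 6*I)/(j - 6)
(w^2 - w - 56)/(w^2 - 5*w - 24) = (w + 7)/(w + 3)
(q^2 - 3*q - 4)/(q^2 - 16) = (q + 1)/(q + 4)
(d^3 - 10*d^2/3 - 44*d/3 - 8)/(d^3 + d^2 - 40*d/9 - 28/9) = 3*(d^2 - 4*d - 12)/(3*d^2 + d - 14)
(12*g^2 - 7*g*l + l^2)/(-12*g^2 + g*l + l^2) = (-4*g + l)/(4*g + l)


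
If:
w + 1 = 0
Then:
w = -1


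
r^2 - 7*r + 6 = (r - 6)*(r - 1)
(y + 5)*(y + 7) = y^2 + 12*y + 35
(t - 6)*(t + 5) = t^2 - t - 30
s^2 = s^2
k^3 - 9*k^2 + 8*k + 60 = (k - 6)*(k - 5)*(k + 2)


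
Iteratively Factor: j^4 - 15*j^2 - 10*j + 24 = (j + 2)*(j^3 - 2*j^2 - 11*j + 12) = (j - 1)*(j + 2)*(j^2 - j - 12) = (j - 1)*(j + 2)*(j + 3)*(j - 4)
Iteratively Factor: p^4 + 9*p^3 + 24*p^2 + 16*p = (p + 1)*(p^3 + 8*p^2 + 16*p) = (p + 1)*(p + 4)*(p^2 + 4*p) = (p + 1)*(p + 4)^2*(p)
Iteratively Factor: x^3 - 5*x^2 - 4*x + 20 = (x + 2)*(x^2 - 7*x + 10) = (x - 5)*(x + 2)*(x - 2)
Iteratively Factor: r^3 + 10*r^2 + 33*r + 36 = (r + 3)*(r^2 + 7*r + 12) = (r + 3)*(r + 4)*(r + 3)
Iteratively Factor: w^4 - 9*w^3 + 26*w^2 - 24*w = (w - 3)*(w^3 - 6*w^2 + 8*w) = w*(w - 3)*(w^2 - 6*w + 8) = w*(w - 4)*(w - 3)*(w - 2)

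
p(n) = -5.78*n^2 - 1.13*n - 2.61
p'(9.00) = -105.17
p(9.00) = -480.96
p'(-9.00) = 102.91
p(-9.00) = -460.62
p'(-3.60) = 40.49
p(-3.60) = -73.45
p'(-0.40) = 3.49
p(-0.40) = -3.08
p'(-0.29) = 2.22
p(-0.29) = -2.77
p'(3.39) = -40.32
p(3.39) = -72.87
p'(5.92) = -69.57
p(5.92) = -211.87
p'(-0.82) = 8.35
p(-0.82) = -5.57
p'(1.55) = -19.05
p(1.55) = -18.25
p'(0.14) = -2.75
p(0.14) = -2.88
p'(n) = -11.56*n - 1.13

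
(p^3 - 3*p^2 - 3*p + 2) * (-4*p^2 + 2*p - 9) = -4*p^5 + 14*p^4 - 3*p^3 + 13*p^2 + 31*p - 18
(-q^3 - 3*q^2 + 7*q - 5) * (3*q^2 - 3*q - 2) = -3*q^5 - 6*q^4 + 32*q^3 - 30*q^2 + q + 10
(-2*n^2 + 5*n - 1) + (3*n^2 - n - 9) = n^2 + 4*n - 10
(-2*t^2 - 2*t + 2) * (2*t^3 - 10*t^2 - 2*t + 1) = -4*t^5 + 16*t^4 + 28*t^3 - 18*t^2 - 6*t + 2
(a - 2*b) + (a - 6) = 2*a - 2*b - 6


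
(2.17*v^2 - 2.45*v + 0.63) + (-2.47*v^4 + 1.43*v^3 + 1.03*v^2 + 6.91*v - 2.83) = -2.47*v^4 + 1.43*v^3 + 3.2*v^2 + 4.46*v - 2.2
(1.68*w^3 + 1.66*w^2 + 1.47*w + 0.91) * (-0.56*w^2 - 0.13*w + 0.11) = -0.9408*w^5 - 1.148*w^4 - 0.8542*w^3 - 0.5181*w^2 + 0.0434*w + 0.1001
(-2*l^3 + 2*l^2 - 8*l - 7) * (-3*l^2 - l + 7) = 6*l^5 - 4*l^4 + 8*l^3 + 43*l^2 - 49*l - 49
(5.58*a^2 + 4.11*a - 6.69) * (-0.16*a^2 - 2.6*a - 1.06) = -0.8928*a^4 - 15.1656*a^3 - 15.5304*a^2 + 13.0374*a + 7.0914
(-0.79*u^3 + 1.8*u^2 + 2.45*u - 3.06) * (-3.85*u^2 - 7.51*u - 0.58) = 3.0415*u^5 - 0.997100000000001*u^4 - 22.4923*u^3 - 7.6625*u^2 + 21.5596*u + 1.7748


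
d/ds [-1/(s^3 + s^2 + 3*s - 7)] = (3*s^2 + 2*s + 3)/(s^3 + s^2 + 3*s - 7)^2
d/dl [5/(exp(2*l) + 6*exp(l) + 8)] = 10*(-exp(l) - 3)*exp(l)/(exp(2*l) + 6*exp(l) + 8)^2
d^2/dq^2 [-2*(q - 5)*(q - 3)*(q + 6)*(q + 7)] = -24*q^2 - 60*q + 188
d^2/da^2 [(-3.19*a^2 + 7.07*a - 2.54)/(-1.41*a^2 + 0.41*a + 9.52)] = (-7.105427357601e-15*a^4 - 24.423456*a^3 + 287.218692*a^2 - 578.222388*a + 702.457004)/(2.803221*a^6 - 2.445363*a^5 - 56.069073*a^4 + 32.952151*a^3 + 378.565656*a^2 - 111.475392*a - 862.801408)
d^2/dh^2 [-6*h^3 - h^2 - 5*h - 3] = -36*h - 2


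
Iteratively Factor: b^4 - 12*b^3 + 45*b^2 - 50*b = (b)*(b^3 - 12*b^2 + 45*b - 50) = b*(b - 2)*(b^2 - 10*b + 25) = b*(b - 5)*(b - 2)*(b - 5)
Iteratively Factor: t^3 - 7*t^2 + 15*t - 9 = (t - 3)*(t^2 - 4*t + 3) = (t - 3)^2*(t - 1)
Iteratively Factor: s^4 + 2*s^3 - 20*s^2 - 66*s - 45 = (s + 3)*(s^3 - s^2 - 17*s - 15) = (s + 3)^2*(s^2 - 4*s - 5) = (s + 1)*(s + 3)^2*(s - 5)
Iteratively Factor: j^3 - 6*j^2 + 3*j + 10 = (j - 2)*(j^2 - 4*j - 5) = (j - 2)*(j + 1)*(j - 5)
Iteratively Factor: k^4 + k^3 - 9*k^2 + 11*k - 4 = (k - 1)*(k^3 + 2*k^2 - 7*k + 4) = (k - 1)^2*(k^2 + 3*k - 4) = (k - 1)^3*(k + 4)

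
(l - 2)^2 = l^2 - 4*l + 4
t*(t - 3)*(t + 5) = t^3 + 2*t^2 - 15*t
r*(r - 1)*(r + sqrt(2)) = r^3 - r^2 + sqrt(2)*r^2 - sqrt(2)*r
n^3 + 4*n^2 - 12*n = n*(n - 2)*(n + 6)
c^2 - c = c*(c - 1)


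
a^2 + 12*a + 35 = (a + 5)*(a + 7)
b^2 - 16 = (b - 4)*(b + 4)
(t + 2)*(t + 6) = t^2 + 8*t + 12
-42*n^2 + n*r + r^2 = (-6*n + r)*(7*n + r)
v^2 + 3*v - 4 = (v - 1)*(v + 4)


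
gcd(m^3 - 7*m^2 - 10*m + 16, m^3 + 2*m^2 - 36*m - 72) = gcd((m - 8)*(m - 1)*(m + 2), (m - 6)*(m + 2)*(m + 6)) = m + 2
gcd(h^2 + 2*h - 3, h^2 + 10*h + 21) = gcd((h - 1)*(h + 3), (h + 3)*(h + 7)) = h + 3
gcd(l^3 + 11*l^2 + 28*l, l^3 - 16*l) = l^2 + 4*l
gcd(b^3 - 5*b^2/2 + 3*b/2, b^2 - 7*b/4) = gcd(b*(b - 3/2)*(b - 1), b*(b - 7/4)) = b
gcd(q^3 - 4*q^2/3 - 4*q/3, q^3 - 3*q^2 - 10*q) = q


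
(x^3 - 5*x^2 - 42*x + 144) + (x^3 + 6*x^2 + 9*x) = 2*x^3 + x^2 - 33*x + 144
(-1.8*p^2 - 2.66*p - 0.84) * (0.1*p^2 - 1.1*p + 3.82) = -0.18*p^4 + 1.714*p^3 - 4.034*p^2 - 9.2372*p - 3.2088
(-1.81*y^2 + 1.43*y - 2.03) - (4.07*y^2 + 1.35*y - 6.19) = -5.88*y^2 + 0.0799999999999998*y + 4.16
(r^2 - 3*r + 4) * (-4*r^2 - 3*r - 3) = -4*r^4 + 9*r^3 - 10*r^2 - 3*r - 12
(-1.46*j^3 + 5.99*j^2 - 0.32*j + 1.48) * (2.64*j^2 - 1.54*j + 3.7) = -3.8544*j^5 + 18.062*j^4 - 15.4714*j^3 + 26.563*j^2 - 3.4632*j + 5.476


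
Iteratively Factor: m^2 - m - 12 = (m - 4)*(m + 3)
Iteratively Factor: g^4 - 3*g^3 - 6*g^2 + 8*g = (g - 4)*(g^3 + g^2 - 2*g) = (g - 4)*(g - 1)*(g^2 + 2*g) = (g - 4)*(g - 1)*(g + 2)*(g)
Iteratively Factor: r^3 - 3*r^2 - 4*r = (r + 1)*(r^2 - 4*r) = (r - 4)*(r + 1)*(r)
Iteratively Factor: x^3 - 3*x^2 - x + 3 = (x - 1)*(x^2 - 2*x - 3) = (x - 1)*(x + 1)*(x - 3)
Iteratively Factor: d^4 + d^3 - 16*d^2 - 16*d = (d + 4)*(d^3 - 3*d^2 - 4*d) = (d - 4)*(d + 4)*(d^2 + d) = d*(d - 4)*(d + 4)*(d + 1)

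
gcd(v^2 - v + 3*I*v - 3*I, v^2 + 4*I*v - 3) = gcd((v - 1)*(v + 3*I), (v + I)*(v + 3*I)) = v + 3*I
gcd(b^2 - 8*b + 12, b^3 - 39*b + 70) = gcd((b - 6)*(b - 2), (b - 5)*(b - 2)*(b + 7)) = b - 2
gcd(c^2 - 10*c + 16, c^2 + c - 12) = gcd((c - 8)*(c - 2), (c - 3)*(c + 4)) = 1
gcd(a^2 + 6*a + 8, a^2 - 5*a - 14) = a + 2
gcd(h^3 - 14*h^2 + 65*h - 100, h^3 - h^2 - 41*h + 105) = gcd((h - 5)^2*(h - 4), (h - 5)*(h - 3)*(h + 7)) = h - 5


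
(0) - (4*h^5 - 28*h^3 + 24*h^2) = -4*h^5 + 28*h^3 - 24*h^2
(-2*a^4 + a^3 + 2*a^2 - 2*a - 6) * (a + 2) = -2*a^5 - 3*a^4 + 4*a^3 + 2*a^2 - 10*a - 12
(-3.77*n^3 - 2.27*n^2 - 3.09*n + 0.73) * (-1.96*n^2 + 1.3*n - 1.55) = 7.3892*n^5 - 0.4518*n^4 + 8.9489*n^3 - 1.9293*n^2 + 5.7385*n - 1.1315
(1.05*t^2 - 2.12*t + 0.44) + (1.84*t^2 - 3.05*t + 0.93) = 2.89*t^2 - 5.17*t + 1.37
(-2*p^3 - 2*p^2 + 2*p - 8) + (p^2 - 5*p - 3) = -2*p^3 - p^2 - 3*p - 11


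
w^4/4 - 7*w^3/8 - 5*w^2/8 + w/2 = w*(w/4 + 1/4)*(w - 4)*(w - 1/2)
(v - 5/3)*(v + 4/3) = v^2 - v/3 - 20/9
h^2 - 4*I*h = h*(h - 4*I)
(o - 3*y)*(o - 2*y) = o^2 - 5*o*y + 6*y^2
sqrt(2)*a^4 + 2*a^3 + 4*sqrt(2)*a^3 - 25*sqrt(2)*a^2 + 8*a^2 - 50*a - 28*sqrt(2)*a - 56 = (a - 4)*(a + 7)*(a + sqrt(2))*(sqrt(2)*a + sqrt(2))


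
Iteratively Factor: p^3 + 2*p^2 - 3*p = (p - 1)*(p^2 + 3*p) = p*(p - 1)*(p + 3)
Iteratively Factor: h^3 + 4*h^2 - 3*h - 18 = (h - 2)*(h^2 + 6*h + 9) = (h - 2)*(h + 3)*(h + 3)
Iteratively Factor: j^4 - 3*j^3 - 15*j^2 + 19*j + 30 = (j + 3)*(j^3 - 6*j^2 + 3*j + 10) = (j + 1)*(j + 3)*(j^2 - 7*j + 10) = (j - 2)*(j + 1)*(j + 3)*(j - 5)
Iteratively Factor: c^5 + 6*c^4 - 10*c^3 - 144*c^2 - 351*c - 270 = (c - 5)*(c^4 + 11*c^3 + 45*c^2 + 81*c + 54) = (c - 5)*(c + 2)*(c^3 + 9*c^2 + 27*c + 27) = (c - 5)*(c + 2)*(c + 3)*(c^2 + 6*c + 9) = (c - 5)*(c + 2)*(c + 3)^2*(c + 3)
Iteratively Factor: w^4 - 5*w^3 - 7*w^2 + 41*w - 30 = (w - 2)*(w^3 - 3*w^2 - 13*w + 15) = (w - 2)*(w - 1)*(w^2 - 2*w - 15) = (w - 2)*(w - 1)*(w + 3)*(w - 5)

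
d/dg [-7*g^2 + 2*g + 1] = 2 - 14*g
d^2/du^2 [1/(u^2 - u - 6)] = 2*(u^2 - u - (2*u - 1)^2 - 6)/(-u^2 + u + 6)^3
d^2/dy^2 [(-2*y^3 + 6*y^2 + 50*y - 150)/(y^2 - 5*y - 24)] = 12*(-3*y^3 - 123*y^2 + 399*y - 1649)/(y^6 - 15*y^5 + 3*y^4 + 595*y^3 - 72*y^2 - 8640*y - 13824)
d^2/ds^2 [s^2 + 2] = 2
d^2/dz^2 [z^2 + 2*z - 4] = 2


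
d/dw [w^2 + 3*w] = 2*w + 3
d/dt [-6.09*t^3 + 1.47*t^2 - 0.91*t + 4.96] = -18.27*t^2 + 2.94*t - 0.91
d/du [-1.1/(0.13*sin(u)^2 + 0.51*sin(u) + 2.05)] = (0.286*sin(u) + 0.561)*cos(u)/(0.13*sin(u)^2 + 0.51*sin(u) + 2.05)^2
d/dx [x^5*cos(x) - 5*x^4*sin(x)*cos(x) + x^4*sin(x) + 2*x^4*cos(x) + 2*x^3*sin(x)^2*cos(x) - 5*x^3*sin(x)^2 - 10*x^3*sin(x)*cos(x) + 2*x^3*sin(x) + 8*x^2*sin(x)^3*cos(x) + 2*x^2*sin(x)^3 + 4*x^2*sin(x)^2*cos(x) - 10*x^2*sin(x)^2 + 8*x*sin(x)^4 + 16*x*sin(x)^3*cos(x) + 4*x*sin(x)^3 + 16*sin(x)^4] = -x^5*sin(x) + 10*x^4*sin(x)^2 - 2*x^4*sin(x) + 6*x^4*cos(x) - 5*x^4 - 6*x^3*sin(x)^3 + 20*x^3*sin(x)^2 - 30*x^3*sin(x)*cos(x) + 8*x^3*sin(x) + 10*x^3*cos(x) - 10*x^3 - 32*x^2*sin(x)^4 + 12*sqrt(2)*x^2*sin(x)^2*cos(x + pi/4) + 9*x^2*sin(x)^2 - 50*x^2*sin(x)*cos(x) + 14*x^2*sin(x) - 64*x*sin(x)^4 + 48*x*sin(x)^3*cos(x) + 4*x*sin(x)^3 + 20*x*sin(x)^2*cos(x) + 28*x*sin(x)^2 + 8*sin(x)^4 + 80*sin(x)^3*cos(x) + 4*sin(x)^3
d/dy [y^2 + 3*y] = 2*y + 3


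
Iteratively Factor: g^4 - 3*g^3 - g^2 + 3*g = (g - 3)*(g^3 - g) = (g - 3)*(g + 1)*(g^2 - g) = (g - 3)*(g - 1)*(g + 1)*(g)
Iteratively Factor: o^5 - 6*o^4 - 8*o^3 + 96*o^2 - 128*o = (o - 2)*(o^4 - 4*o^3 - 16*o^2 + 64*o) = o*(o - 2)*(o^3 - 4*o^2 - 16*o + 64) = o*(o - 2)*(o + 4)*(o^2 - 8*o + 16) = o*(o - 4)*(o - 2)*(o + 4)*(o - 4)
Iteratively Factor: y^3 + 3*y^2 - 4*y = (y - 1)*(y^2 + 4*y) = y*(y - 1)*(y + 4)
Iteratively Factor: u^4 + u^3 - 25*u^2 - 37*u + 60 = (u - 1)*(u^3 + 2*u^2 - 23*u - 60) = (u - 1)*(u + 3)*(u^2 - u - 20) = (u - 5)*(u - 1)*(u + 3)*(u + 4)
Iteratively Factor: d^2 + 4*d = (d + 4)*(d)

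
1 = 1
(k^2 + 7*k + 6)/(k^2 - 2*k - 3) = (k + 6)/(k - 3)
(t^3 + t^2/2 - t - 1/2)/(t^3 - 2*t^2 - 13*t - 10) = (2*t^2 - t - 1)/(2*(t^2 - 3*t - 10))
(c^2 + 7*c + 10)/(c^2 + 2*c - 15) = (c + 2)/(c - 3)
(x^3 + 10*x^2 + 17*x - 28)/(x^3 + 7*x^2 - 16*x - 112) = (x - 1)/(x - 4)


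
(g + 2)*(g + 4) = g^2 + 6*g + 8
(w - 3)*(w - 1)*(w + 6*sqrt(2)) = w^3 - 4*w^2 + 6*sqrt(2)*w^2 - 24*sqrt(2)*w + 3*w + 18*sqrt(2)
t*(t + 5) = t^2 + 5*t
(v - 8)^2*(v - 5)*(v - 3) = v^4 - 24*v^3 + 207*v^2 - 752*v + 960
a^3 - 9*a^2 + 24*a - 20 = (a - 5)*(a - 2)^2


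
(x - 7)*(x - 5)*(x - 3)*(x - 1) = x^4 - 16*x^3 + 86*x^2 - 176*x + 105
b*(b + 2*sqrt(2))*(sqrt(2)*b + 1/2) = sqrt(2)*b^3 + 9*b^2/2 + sqrt(2)*b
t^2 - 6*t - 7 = (t - 7)*(t + 1)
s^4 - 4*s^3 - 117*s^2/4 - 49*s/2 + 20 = (s - 8)*(s - 1/2)*(s + 2)*(s + 5/2)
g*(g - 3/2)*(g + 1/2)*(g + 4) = g^4 + 3*g^3 - 19*g^2/4 - 3*g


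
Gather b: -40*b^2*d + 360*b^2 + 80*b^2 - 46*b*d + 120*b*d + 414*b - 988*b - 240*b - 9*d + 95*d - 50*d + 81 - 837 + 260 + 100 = b^2*(440 - 40*d) + b*(74*d - 814) + 36*d - 396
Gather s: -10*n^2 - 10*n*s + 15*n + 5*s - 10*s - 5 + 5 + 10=-10*n^2 + 15*n + s*(-10*n - 5) + 10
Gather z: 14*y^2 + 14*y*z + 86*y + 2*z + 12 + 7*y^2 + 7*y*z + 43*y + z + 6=21*y^2 + 129*y + z*(21*y + 3) + 18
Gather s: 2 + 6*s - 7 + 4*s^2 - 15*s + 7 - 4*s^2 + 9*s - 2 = 0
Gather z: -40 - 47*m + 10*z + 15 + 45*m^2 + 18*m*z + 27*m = 45*m^2 - 20*m + z*(18*m + 10) - 25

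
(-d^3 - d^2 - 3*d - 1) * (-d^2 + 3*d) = d^5 - 2*d^4 - 8*d^2 - 3*d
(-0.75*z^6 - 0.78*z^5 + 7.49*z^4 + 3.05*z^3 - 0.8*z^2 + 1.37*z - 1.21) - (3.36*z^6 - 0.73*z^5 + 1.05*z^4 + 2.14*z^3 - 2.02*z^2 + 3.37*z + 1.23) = -4.11*z^6 - 0.05*z^5 + 6.44*z^4 + 0.91*z^3 + 1.22*z^2 - 2.0*z - 2.44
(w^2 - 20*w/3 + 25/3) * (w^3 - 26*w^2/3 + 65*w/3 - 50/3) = w^5 - 46*w^4/3 + 790*w^3/9 - 700*w^2/3 + 875*w/3 - 1250/9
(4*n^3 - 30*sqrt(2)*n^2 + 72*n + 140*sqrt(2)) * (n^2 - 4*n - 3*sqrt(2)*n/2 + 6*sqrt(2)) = 4*n^5 - 36*sqrt(2)*n^4 - 16*n^4 + 162*n^3 + 144*sqrt(2)*n^3 - 648*n^2 + 32*sqrt(2)*n^2 - 420*n - 128*sqrt(2)*n + 1680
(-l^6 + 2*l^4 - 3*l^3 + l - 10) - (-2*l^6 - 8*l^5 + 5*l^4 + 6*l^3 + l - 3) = l^6 + 8*l^5 - 3*l^4 - 9*l^3 - 7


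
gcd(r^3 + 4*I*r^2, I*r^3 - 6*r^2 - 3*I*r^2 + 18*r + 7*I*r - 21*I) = 1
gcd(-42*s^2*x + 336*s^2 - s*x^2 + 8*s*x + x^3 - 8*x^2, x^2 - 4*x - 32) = x - 8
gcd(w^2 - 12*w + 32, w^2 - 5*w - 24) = w - 8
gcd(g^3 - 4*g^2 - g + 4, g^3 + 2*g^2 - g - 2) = g^2 - 1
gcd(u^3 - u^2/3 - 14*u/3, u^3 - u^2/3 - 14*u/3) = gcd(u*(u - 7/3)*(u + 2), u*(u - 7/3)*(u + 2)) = u^3 - u^2/3 - 14*u/3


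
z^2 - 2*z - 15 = (z - 5)*(z + 3)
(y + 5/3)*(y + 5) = y^2 + 20*y/3 + 25/3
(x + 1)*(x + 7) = x^2 + 8*x + 7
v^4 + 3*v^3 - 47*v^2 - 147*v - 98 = (v - 7)*(v + 1)*(v + 2)*(v + 7)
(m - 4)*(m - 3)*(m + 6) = m^3 - m^2 - 30*m + 72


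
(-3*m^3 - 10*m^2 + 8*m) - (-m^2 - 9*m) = -3*m^3 - 9*m^2 + 17*m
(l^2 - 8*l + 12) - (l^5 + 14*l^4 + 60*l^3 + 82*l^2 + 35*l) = -l^5 - 14*l^4 - 60*l^3 - 81*l^2 - 43*l + 12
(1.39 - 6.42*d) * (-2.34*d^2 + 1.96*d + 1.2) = 15.0228*d^3 - 15.8358*d^2 - 4.9796*d + 1.668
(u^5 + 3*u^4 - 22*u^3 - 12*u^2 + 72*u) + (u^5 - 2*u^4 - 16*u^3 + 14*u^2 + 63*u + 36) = 2*u^5 + u^4 - 38*u^3 + 2*u^2 + 135*u + 36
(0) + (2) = 2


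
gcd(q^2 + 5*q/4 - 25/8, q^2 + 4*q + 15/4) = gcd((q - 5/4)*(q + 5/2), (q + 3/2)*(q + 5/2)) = q + 5/2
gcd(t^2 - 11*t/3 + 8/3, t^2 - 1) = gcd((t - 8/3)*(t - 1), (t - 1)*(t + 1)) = t - 1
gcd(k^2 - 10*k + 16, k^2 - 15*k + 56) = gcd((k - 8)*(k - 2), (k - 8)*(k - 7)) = k - 8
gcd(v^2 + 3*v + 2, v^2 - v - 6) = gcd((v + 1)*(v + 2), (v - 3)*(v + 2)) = v + 2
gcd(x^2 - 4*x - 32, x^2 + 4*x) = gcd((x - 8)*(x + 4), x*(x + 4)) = x + 4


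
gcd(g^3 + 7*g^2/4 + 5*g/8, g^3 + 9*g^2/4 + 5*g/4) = g^2 + 5*g/4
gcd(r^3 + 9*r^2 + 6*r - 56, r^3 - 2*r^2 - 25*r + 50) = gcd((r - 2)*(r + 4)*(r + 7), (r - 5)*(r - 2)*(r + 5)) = r - 2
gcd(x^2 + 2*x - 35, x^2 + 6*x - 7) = x + 7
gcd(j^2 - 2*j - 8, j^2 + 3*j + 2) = j + 2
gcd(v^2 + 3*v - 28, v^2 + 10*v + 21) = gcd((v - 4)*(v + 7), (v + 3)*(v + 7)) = v + 7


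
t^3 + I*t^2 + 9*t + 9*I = (t - 3*I)*(t + I)*(t + 3*I)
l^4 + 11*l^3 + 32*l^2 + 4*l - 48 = (l - 1)*(l + 2)*(l + 4)*(l + 6)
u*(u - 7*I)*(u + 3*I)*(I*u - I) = I*u^4 + 4*u^3 - I*u^3 - 4*u^2 + 21*I*u^2 - 21*I*u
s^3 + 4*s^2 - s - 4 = (s - 1)*(s + 1)*(s + 4)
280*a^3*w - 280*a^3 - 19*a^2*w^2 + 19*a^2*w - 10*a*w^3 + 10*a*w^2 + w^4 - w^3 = (-8*a + w)*(-7*a + w)*(5*a + w)*(w - 1)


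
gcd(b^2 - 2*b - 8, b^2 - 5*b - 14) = b + 2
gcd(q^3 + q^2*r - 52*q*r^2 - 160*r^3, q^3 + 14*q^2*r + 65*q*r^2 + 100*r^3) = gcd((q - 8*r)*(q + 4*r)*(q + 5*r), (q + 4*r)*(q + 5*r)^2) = q^2 + 9*q*r + 20*r^2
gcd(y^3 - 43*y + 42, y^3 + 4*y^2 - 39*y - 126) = y^2 + y - 42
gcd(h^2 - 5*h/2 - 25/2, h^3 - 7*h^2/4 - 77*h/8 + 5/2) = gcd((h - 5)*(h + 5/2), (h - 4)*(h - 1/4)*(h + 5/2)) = h + 5/2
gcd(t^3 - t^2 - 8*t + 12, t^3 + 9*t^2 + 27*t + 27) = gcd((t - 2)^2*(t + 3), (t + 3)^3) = t + 3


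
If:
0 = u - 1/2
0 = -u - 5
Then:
No Solution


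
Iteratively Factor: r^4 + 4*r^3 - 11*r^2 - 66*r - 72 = (r + 2)*(r^3 + 2*r^2 - 15*r - 36) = (r + 2)*(r + 3)*(r^2 - r - 12) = (r + 2)*(r + 3)^2*(r - 4)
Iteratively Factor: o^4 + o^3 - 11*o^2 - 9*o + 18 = (o + 3)*(o^3 - 2*o^2 - 5*o + 6) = (o - 1)*(o + 3)*(o^2 - o - 6) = (o - 3)*(o - 1)*(o + 3)*(o + 2)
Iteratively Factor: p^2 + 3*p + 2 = (p + 1)*(p + 2)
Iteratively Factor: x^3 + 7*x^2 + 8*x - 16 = (x - 1)*(x^2 + 8*x + 16) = (x - 1)*(x + 4)*(x + 4)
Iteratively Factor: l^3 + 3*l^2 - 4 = (l + 2)*(l^2 + l - 2) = (l + 2)^2*(l - 1)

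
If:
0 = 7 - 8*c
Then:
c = 7/8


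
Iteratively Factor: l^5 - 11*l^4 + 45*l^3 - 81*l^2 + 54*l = (l - 3)*(l^4 - 8*l^3 + 21*l^2 - 18*l) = (l - 3)^2*(l^3 - 5*l^2 + 6*l) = (l - 3)^2*(l - 2)*(l^2 - 3*l) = l*(l - 3)^2*(l - 2)*(l - 3)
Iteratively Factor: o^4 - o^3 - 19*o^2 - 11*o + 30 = (o - 1)*(o^3 - 19*o - 30) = (o - 5)*(o - 1)*(o^2 + 5*o + 6) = (o - 5)*(o - 1)*(o + 2)*(o + 3)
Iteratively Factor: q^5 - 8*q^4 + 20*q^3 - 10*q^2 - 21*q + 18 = (q - 1)*(q^4 - 7*q^3 + 13*q^2 + 3*q - 18) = (q - 2)*(q - 1)*(q^3 - 5*q^2 + 3*q + 9) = (q - 3)*(q - 2)*(q - 1)*(q^2 - 2*q - 3) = (q - 3)*(q - 2)*(q - 1)*(q + 1)*(q - 3)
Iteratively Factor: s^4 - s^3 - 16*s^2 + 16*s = (s - 1)*(s^3 - 16*s) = s*(s - 1)*(s^2 - 16) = s*(s - 1)*(s + 4)*(s - 4)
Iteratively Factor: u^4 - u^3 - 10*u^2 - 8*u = (u + 1)*(u^3 - 2*u^2 - 8*u) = (u - 4)*(u + 1)*(u^2 + 2*u) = (u - 4)*(u + 1)*(u + 2)*(u)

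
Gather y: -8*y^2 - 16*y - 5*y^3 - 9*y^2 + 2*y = -5*y^3 - 17*y^2 - 14*y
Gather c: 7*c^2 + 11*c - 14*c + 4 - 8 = 7*c^2 - 3*c - 4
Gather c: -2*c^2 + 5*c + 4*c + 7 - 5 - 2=-2*c^2 + 9*c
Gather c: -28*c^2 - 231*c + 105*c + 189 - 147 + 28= -28*c^2 - 126*c + 70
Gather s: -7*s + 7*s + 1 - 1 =0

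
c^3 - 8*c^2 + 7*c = c*(c - 7)*(c - 1)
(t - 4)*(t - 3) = t^2 - 7*t + 12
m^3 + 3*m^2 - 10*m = m*(m - 2)*(m + 5)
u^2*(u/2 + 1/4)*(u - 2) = u^4/2 - 3*u^3/4 - u^2/2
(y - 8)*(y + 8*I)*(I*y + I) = I*y^3 - 8*y^2 - 7*I*y^2 + 56*y - 8*I*y + 64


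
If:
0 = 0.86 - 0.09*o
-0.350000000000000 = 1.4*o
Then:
No Solution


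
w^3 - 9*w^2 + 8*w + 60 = (w - 6)*(w - 5)*(w + 2)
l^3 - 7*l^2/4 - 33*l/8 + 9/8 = (l - 3)*(l - 1/4)*(l + 3/2)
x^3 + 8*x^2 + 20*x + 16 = (x + 2)^2*(x + 4)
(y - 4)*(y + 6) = y^2 + 2*y - 24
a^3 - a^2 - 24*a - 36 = (a - 6)*(a + 2)*(a + 3)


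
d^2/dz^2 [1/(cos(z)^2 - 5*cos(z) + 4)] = (-4*sin(z)^4 + 11*sin(z)^2 - 155*cos(z)/4 + 15*cos(3*z)/4 + 35)/((cos(z) - 4)^3*(cos(z) - 1)^3)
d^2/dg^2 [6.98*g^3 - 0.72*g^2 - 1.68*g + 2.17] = 41.88*g - 1.44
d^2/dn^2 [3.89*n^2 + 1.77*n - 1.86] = 7.78000000000000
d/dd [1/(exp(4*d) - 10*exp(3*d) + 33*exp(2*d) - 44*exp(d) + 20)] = (-4*exp(3*d) + 30*exp(2*d) - 66*exp(d) + 44)*exp(d)/(exp(4*d) - 10*exp(3*d) + 33*exp(2*d) - 44*exp(d) + 20)^2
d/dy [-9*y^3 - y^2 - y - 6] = -27*y^2 - 2*y - 1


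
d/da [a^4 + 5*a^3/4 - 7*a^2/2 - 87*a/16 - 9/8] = 4*a^3 + 15*a^2/4 - 7*a - 87/16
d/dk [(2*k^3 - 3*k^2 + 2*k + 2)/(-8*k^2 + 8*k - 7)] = 2*(-8*k^4 + 16*k^3 - 25*k^2 + 37*k - 15)/(64*k^4 - 128*k^3 + 176*k^2 - 112*k + 49)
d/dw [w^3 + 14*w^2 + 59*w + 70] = 3*w^2 + 28*w + 59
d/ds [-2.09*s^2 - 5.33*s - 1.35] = -4.18*s - 5.33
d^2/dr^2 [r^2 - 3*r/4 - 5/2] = 2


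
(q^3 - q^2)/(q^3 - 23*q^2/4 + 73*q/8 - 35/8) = 8*q^2/(8*q^2 - 38*q + 35)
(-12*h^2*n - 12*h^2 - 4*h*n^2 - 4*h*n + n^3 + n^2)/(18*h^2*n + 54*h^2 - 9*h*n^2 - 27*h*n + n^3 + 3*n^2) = (-2*h*n - 2*h - n^2 - n)/(3*h*n + 9*h - n^2 - 3*n)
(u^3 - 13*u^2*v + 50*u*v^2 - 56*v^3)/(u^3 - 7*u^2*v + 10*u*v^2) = (u^2 - 11*u*v + 28*v^2)/(u*(u - 5*v))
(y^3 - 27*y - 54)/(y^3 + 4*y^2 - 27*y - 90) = (y^2 - 3*y - 18)/(y^2 + y - 30)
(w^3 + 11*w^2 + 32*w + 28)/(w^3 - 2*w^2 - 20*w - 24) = (w + 7)/(w - 6)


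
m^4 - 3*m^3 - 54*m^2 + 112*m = m*(m - 8)*(m - 2)*(m + 7)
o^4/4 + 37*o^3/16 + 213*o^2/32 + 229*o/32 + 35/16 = (o/4 + 1/2)*(o + 1/2)*(o + 7/4)*(o + 5)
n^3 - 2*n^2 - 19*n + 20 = (n - 5)*(n - 1)*(n + 4)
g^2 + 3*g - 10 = (g - 2)*(g + 5)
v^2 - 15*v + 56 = (v - 8)*(v - 7)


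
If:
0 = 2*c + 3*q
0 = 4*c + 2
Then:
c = -1/2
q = 1/3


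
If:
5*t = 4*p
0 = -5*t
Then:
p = 0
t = 0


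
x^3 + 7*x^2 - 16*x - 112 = (x - 4)*(x + 4)*(x + 7)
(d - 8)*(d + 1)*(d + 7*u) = d^3 + 7*d^2*u - 7*d^2 - 49*d*u - 8*d - 56*u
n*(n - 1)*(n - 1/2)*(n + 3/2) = n^4 - 7*n^2/4 + 3*n/4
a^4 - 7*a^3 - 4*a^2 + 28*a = a*(a - 7)*(a - 2)*(a + 2)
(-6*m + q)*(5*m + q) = -30*m^2 - m*q + q^2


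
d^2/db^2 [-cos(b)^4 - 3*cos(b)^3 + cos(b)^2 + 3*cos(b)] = -3*cos(b)/4 + 4*cos(2*b)^2 + 27*cos(3*b)/4 - 2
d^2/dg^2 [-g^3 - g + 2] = -6*g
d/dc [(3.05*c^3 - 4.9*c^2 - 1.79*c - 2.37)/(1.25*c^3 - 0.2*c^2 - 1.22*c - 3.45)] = (-1.77635683940025e-15*c^5 + 5.515*c^4 - 2.967*c^3 - 17.06*c^2 + 32.862*c + 3.2841)/(1.5625*c^6 - 0.5*c^5 - 3.01*c^4 - 8.137*c^3 + 2.8684*c^2 + 8.418*c + 11.9025)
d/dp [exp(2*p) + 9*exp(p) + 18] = (2*exp(p) + 9)*exp(p)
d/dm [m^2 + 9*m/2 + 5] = 2*m + 9/2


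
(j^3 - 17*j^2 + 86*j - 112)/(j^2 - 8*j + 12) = (j^2 - 15*j + 56)/(j - 6)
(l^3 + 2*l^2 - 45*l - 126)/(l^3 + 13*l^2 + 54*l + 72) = (l - 7)/(l + 4)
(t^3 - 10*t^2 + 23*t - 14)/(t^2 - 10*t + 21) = (t^2 - 3*t + 2)/(t - 3)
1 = 1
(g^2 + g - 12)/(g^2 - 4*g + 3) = (g + 4)/(g - 1)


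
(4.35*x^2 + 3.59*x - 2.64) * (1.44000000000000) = 6.264*x^2 + 5.1696*x - 3.8016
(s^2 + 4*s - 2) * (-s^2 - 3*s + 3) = -s^4 - 7*s^3 - 7*s^2 + 18*s - 6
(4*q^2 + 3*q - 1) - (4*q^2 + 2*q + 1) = q - 2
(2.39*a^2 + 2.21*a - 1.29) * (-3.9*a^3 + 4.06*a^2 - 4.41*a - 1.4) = -9.321*a^5 + 1.0844*a^4 + 3.4637*a^3 - 18.3295*a^2 + 2.5949*a + 1.806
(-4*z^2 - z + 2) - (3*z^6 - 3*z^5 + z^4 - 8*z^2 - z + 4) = -3*z^6 + 3*z^5 - z^4 + 4*z^2 - 2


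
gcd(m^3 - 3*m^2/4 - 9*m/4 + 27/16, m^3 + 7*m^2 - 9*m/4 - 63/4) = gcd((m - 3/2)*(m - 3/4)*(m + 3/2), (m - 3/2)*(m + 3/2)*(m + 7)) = m^2 - 9/4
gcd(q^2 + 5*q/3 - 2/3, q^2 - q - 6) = q + 2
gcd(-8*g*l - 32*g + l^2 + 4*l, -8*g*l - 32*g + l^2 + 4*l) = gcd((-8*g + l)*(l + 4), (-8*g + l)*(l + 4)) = 8*g*l + 32*g - l^2 - 4*l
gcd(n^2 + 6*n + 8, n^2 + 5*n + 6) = n + 2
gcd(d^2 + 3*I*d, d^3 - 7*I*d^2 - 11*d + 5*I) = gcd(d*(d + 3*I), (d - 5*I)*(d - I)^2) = 1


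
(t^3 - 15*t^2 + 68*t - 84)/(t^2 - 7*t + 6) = (t^2 - 9*t + 14)/(t - 1)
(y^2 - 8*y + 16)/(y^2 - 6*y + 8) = (y - 4)/(y - 2)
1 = 1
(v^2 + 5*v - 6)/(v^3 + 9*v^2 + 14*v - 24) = 1/(v + 4)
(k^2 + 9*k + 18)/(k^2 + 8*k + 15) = (k + 6)/(k + 5)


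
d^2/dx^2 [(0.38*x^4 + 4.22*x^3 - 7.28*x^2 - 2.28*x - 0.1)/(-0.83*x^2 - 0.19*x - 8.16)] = (-0.523564*x^6 - 0.359556000000001*x^5 - 15.524292*x^4 + 48.276588*x^3 - 638.309028*x^2 - 1778.504676*x + 961.069172)/(0.571787*x^6 + 0.392673*x^5 + 16.954161*x^4 + 7.727851*x^3 + 166.681872*x^2 + 37.953792*x + 543.338496)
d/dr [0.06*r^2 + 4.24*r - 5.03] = 0.12*r + 4.24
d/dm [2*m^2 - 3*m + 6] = 4*m - 3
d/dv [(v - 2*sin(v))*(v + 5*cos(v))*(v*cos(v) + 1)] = -(v - 2*sin(v))*(v + 5*cos(v))*(v*sin(v) - cos(v)) - (v - 2*sin(v))*(v*cos(v) + 1)*(5*sin(v) - 1) - (v + 5*cos(v))*(v*cos(v) + 1)*(2*cos(v) - 1)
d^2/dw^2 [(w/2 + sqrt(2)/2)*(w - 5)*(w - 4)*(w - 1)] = 6*w^2 - 30*w + 3*sqrt(2)*w - 10*sqrt(2) + 29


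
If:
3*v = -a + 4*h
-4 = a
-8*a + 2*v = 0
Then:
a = -4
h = -13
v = -16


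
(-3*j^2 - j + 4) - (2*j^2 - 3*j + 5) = -5*j^2 + 2*j - 1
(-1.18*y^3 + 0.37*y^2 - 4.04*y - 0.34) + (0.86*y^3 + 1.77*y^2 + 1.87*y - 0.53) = -0.32*y^3 + 2.14*y^2 - 2.17*y - 0.87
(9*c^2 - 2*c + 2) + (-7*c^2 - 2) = 2*c^2 - 2*c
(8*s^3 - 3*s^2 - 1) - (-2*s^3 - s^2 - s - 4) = 10*s^3 - 2*s^2 + s + 3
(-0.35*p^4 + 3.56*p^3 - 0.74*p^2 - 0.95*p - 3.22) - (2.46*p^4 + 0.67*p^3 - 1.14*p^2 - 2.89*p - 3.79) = -2.81*p^4 + 2.89*p^3 + 0.4*p^2 + 1.94*p + 0.57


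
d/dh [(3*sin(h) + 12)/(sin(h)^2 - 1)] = 3*(-8*sin(h) + cos(h)^2 - 2)/cos(h)^3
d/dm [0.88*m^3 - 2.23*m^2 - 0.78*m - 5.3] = 2.64*m^2 - 4.46*m - 0.78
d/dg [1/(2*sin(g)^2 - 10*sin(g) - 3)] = 2*(5 - 2*sin(g))*cos(g)/(10*sin(g) + cos(2*g) + 2)^2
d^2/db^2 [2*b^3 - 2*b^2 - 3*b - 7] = 12*b - 4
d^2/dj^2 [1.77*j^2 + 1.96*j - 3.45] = 3.54000000000000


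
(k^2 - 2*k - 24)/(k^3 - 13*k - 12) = (-k^2 + 2*k + 24)/(-k^3 + 13*k + 12)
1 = 1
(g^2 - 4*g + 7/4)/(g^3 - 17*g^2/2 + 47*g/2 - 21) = (g - 1/2)/(g^2 - 5*g + 6)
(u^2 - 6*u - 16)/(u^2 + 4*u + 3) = (u^2 - 6*u - 16)/(u^2 + 4*u + 3)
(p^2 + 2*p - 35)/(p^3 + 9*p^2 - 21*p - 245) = 1/(p + 7)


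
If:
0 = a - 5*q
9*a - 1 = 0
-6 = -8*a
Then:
No Solution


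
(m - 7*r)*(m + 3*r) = m^2 - 4*m*r - 21*r^2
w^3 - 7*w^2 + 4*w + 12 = (w - 6)*(w - 2)*(w + 1)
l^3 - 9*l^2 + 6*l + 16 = (l - 8)*(l - 2)*(l + 1)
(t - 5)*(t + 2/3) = t^2 - 13*t/3 - 10/3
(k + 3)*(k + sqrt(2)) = k^2 + sqrt(2)*k + 3*k + 3*sqrt(2)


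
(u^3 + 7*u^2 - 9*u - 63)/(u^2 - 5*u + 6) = (u^2 + 10*u + 21)/(u - 2)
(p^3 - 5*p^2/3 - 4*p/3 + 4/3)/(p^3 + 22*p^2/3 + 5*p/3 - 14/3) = (p - 2)/(p + 7)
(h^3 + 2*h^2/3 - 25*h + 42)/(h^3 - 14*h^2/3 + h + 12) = (3*h^2 + 11*h - 42)/(3*h^2 - 5*h - 12)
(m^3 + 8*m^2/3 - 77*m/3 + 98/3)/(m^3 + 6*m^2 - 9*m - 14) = (m - 7/3)/(m + 1)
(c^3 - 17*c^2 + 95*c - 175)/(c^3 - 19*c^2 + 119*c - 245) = (c - 5)/(c - 7)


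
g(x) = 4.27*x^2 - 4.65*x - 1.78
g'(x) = 8.54*x - 4.65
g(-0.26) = -0.28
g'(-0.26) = -6.87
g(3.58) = 36.30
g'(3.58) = 25.92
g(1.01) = -2.12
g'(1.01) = 3.98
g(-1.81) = 20.63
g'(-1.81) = -20.11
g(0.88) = -2.57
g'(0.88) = 2.87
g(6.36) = 141.37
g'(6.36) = 49.66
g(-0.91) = 5.99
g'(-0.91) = -12.42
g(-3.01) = 50.90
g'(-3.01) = -30.36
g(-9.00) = 385.94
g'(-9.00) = -81.51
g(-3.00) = 50.60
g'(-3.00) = -30.27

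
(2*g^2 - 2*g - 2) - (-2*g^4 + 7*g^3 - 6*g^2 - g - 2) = 2*g^4 - 7*g^3 + 8*g^2 - g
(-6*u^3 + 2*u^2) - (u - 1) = -6*u^3 + 2*u^2 - u + 1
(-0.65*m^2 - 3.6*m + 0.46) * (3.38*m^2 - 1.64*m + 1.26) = -2.197*m^4 - 11.102*m^3 + 6.6398*m^2 - 5.2904*m + 0.5796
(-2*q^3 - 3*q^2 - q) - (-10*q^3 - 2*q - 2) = 8*q^3 - 3*q^2 + q + 2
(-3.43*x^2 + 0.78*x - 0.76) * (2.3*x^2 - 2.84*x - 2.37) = -7.889*x^4 + 11.5352*x^3 + 4.1659*x^2 + 0.3098*x + 1.8012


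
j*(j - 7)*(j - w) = j^3 - j^2*w - 7*j^2 + 7*j*w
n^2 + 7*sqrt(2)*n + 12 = (n + sqrt(2))*(n + 6*sqrt(2))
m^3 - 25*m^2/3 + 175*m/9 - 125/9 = (m - 5)*(m - 5/3)^2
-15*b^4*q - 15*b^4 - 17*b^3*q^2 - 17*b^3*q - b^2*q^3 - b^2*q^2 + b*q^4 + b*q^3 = (-5*b + q)*(b + q)*(3*b + q)*(b*q + b)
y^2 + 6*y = y*(y + 6)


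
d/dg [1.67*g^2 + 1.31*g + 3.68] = 3.34*g + 1.31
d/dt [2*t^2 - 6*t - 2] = 4*t - 6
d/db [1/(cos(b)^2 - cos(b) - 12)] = (2*cos(b) - 1)*sin(b)/(sin(b)^2 + cos(b) + 11)^2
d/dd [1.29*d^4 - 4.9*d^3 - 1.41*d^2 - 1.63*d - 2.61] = 5.16*d^3 - 14.7*d^2 - 2.82*d - 1.63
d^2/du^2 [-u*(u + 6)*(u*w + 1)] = -6*u*w - 12*w - 2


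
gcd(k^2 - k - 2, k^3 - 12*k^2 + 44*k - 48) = k - 2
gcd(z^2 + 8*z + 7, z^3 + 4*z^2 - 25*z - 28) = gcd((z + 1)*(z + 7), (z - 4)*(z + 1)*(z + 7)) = z^2 + 8*z + 7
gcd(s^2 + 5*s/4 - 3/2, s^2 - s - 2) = 1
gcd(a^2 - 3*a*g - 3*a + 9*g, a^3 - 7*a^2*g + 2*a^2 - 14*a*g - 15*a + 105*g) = a - 3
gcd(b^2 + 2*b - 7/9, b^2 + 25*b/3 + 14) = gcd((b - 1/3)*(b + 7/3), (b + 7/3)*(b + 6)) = b + 7/3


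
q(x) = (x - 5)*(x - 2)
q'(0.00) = -7.00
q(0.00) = 10.00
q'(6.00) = 5.00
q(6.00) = 4.00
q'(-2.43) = -11.86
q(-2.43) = 32.91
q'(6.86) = 6.72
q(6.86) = 9.04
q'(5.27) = 3.54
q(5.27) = 0.88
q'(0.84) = -5.32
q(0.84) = 4.83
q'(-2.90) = -12.80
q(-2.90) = 38.71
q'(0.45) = -6.10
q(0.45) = 7.05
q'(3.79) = 0.58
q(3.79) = -2.17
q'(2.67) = -1.66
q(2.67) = -1.56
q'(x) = 2*x - 7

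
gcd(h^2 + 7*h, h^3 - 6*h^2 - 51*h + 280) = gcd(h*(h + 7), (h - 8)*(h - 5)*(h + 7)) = h + 7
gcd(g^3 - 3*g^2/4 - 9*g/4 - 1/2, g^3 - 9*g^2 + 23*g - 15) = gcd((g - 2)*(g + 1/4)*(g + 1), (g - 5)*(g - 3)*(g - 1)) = 1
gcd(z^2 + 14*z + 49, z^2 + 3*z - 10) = 1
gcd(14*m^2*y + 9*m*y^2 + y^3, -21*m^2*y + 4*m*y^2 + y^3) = 7*m*y + y^2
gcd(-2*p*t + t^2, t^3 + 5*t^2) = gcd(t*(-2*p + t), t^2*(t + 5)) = t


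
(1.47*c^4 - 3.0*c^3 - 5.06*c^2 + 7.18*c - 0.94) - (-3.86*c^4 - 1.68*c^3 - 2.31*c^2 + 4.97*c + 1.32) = 5.33*c^4 - 1.32*c^3 - 2.75*c^2 + 2.21*c - 2.26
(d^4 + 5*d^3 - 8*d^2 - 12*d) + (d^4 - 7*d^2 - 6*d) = 2*d^4 + 5*d^3 - 15*d^2 - 18*d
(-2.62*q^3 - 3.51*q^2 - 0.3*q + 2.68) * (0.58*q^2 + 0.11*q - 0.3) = -1.5196*q^5 - 2.324*q^4 + 0.2259*q^3 + 2.5744*q^2 + 0.3848*q - 0.804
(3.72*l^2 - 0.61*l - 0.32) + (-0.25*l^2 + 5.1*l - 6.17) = 3.47*l^2 + 4.49*l - 6.49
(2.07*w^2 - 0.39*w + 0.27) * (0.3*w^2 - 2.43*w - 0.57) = 0.621*w^4 - 5.1471*w^3 - 0.1512*w^2 - 0.4338*w - 0.1539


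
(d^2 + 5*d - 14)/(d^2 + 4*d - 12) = (d + 7)/(d + 6)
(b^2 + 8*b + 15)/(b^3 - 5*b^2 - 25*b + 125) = (b + 3)/(b^2 - 10*b + 25)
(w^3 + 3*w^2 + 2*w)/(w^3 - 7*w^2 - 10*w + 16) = w*(w + 1)/(w^2 - 9*w + 8)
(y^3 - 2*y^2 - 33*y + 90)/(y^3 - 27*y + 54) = (y - 5)/(y - 3)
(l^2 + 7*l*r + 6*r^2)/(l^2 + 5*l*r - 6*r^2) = (-l - r)/(-l + r)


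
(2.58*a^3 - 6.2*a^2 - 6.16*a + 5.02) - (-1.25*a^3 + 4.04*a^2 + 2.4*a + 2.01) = 3.83*a^3 - 10.24*a^2 - 8.56*a + 3.01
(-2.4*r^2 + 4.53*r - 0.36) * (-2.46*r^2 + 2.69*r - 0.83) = 5.904*r^4 - 17.5998*r^3 + 15.0633*r^2 - 4.7283*r + 0.2988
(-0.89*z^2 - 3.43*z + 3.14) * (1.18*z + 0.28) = -1.0502*z^3 - 4.2966*z^2 + 2.7448*z + 0.8792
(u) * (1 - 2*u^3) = -2*u^4 + u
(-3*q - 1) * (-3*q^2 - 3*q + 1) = 9*q^3 + 12*q^2 - 1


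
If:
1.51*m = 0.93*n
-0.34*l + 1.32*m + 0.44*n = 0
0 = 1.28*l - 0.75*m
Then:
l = 0.00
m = 0.00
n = 0.00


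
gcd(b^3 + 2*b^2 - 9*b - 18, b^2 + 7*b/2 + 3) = b + 2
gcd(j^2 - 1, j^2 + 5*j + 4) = j + 1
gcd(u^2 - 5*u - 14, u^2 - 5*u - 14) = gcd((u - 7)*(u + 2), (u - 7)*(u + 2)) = u^2 - 5*u - 14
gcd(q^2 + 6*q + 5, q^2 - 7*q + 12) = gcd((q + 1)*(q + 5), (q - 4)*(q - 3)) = 1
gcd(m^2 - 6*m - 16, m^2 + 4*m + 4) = m + 2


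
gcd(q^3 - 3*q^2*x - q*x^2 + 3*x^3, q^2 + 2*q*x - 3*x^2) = -q + x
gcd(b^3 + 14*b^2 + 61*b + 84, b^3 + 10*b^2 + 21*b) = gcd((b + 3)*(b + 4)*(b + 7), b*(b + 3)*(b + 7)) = b^2 + 10*b + 21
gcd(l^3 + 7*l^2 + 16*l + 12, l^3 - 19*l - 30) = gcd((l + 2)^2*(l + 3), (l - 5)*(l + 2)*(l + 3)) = l^2 + 5*l + 6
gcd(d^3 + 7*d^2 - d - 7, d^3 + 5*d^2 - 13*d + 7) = d^2 + 6*d - 7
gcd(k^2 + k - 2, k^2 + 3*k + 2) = k + 2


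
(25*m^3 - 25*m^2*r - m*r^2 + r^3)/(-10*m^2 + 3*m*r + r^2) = (5*m^2 - 6*m*r + r^2)/(-2*m + r)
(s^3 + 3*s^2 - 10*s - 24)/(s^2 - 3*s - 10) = (s^2 + s - 12)/(s - 5)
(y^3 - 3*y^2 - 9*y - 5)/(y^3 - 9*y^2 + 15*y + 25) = (y + 1)/(y - 5)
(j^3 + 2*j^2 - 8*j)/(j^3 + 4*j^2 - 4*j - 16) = j/(j + 2)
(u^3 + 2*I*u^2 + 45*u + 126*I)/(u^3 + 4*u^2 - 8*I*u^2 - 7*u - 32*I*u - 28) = (u^2 + 9*I*u - 18)/(u^2 + u*(4 - I) - 4*I)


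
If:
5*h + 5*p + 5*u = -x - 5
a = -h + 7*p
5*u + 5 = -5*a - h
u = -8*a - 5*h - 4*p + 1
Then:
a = 188*x/2055 + 22/137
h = 20/137 - 53*x/411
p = 6/137 - 11*x/2055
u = -9*x/137 - 163/137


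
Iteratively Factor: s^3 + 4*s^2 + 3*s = (s + 1)*(s^2 + 3*s) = (s + 1)*(s + 3)*(s)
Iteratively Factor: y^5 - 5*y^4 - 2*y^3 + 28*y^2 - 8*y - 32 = (y - 2)*(y^4 - 3*y^3 - 8*y^2 + 12*y + 16) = (y - 2)*(y + 1)*(y^3 - 4*y^2 - 4*y + 16) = (y - 2)*(y + 1)*(y + 2)*(y^2 - 6*y + 8) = (y - 4)*(y - 2)*(y + 1)*(y + 2)*(y - 2)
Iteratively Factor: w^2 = (w)*(w)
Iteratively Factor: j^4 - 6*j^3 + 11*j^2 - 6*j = (j - 1)*(j^3 - 5*j^2 + 6*j) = (j - 3)*(j - 1)*(j^2 - 2*j) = j*(j - 3)*(j - 1)*(j - 2)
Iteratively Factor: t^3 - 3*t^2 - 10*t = (t - 5)*(t^2 + 2*t) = t*(t - 5)*(t + 2)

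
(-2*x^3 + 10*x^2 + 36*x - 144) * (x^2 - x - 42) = -2*x^5 + 12*x^4 + 110*x^3 - 600*x^2 - 1368*x + 6048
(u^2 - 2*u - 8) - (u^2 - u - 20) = 12 - u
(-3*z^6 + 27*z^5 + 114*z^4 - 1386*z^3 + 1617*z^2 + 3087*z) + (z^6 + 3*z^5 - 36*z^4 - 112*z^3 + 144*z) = -2*z^6 + 30*z^5 + 78*z^4 - 1498*z^3 + 1617*z^2 + 3231*z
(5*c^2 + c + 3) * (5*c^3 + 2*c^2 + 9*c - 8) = 25*c^5 + 15*c^4 + 62*c^3 - 25*c^2 + 19*c - 24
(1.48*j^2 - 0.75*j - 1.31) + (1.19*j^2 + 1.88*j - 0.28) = 2.67*j^2 + 1.13*j - 1.59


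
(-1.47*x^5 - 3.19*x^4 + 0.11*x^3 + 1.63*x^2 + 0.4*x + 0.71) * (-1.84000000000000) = 2.7048*x^5 + 5.8696*x^4 - 0.2024*x^3 - 2.9992*x^2 - 0.736*x - 1.3064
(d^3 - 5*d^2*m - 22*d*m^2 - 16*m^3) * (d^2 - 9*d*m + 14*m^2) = d^5 - 14*d^4*m + 37*d^3*m^2 + 112*d^2*m^3 - 164*d*m^4 - 224*m^5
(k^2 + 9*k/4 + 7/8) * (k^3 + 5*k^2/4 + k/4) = k^5 + 7*k^4/2 + 63*k^3/16 + 53*k^2/32 + 7*k/32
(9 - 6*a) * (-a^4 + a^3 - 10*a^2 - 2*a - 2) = 6*a^5 - 15*a^4 + 69*a^3 - 78*a^2 - 6*a - 18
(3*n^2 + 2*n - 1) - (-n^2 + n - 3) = 4*n^2 + n + 2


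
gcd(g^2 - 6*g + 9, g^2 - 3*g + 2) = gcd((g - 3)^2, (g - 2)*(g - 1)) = 1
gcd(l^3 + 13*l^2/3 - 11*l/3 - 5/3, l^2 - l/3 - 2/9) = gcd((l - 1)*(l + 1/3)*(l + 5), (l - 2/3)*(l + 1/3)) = l + 1/3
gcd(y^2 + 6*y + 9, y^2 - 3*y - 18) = y + 3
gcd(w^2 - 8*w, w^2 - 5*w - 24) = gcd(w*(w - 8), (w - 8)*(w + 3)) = w - 8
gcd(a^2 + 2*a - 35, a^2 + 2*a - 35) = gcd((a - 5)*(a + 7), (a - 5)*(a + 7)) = a^2 + 2*a - 35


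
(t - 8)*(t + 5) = t^2 - 3*t - 40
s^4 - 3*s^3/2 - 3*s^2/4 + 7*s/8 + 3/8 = (s - 3/2)*(s - 1)*(s + 1/2)^2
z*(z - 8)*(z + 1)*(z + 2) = z^4 - 5*z^3 - 22*z^2 - 16*z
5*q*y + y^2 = y*(5*q + y)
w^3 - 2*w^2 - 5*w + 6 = (w - 3)*(w - 1)*(w + 2)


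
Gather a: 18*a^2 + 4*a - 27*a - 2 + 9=18*a^2 - 23*a + 7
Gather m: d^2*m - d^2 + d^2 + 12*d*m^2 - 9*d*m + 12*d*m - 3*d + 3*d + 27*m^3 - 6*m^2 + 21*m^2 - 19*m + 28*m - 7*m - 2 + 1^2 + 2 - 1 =27*m^3 + m^2*(12*d + 15) + m*(d^2 + 3*d + 2)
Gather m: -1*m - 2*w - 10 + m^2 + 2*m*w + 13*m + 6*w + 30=m^2 + m*(2*w + 12) + 4*w + 20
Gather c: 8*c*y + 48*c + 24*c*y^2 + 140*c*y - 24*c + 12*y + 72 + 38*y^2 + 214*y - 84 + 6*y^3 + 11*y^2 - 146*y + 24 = c*(24*y^2 + 148*y + 24) + 6*y^3 + 49*y^2 + 80*y + 12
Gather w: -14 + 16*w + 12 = 16*w - 2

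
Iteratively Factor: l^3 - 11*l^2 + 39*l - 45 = (l - 3)*(l^2 - 8*l + 15) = (l - 5)*(l - 3)*(l - 3)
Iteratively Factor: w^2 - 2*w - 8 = (w + 2)*(w - 4)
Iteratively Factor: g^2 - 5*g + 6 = (g - 2)*(g - 3)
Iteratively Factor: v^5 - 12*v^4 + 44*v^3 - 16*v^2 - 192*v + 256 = (v - 2)*(v^4 - 10*v^3 + 24*v^2 + 32*v - 128) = (v - 4)*(v - 2)*(v^3 - 6*v^2 + 32) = (v - 4)^2*(v - 2)*(v^2 - 2*v - 8) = (v - 4)^2*(v - 2)*(v + 2)*(v - 4)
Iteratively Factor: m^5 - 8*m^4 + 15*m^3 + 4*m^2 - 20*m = (m)*(m^4 - 8*m^3 + 15*m^2 + 4*m - 20) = m*(m + 1)*(m^3 - 9*m^2 + 24*m - 20) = m*(m - 2)*(m + 1)*(m^2 - 7*m + 10) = m*(m - 2)^2*(m + 1)*(m - 5)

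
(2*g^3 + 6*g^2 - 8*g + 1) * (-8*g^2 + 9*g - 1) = -16*g^5 - 30*g^4 + 116*g^3 - 86*g^2 + 17*g - 1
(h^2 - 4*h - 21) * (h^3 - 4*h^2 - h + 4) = h^5 - 8*h^4 - 6*h^3 + 92*h^2 + 5*h - 84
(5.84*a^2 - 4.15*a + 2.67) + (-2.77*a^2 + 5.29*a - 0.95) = 3.07*a^2 + 1.14*a + 1.72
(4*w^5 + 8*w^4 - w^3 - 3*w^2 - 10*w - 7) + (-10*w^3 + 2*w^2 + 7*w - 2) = 4*w^5 + 8*w^4 - 11*w^3 - w^2 - 3*w - 9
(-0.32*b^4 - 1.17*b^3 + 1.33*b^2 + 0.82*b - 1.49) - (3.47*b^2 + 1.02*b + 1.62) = -0.32*b^4 - 1.17*b^3 - 2.14*b^2 - 0.2*b - 3.11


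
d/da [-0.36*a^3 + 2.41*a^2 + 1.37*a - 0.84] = -1.08*a^2 + 4.82*a + 1.37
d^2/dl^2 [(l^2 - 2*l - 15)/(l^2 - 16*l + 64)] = 2*(14*l - 13)/(l^4 - 32*l^3 + 384*l^2 - 2048*l + 4096)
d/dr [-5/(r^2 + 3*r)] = 5*(2*r + 3)/(r^2*(r + 3)^2)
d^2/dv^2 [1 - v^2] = -2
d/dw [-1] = 0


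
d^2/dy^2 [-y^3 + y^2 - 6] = 2 - 6*y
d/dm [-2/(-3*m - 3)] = -2/(3*(m + 1)^2)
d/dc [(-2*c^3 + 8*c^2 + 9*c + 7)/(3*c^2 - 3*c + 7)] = (-6*c^4 + 12*c^3 - 93*c^2 + 70*c + 84)/(9*c^4 - 18*c^3 + 51*c^2 - 42*c + 49)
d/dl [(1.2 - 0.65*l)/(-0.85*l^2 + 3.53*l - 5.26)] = (-0.5525*l^2 + 2.04*l - 0.817)/(0.7225*l^4 - 6.001*l^3 + 21.4029*l^2 - 37.1356*l + 27.6676)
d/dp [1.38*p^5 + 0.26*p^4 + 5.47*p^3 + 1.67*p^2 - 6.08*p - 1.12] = 6.9*p^4 + 1.04*p^3 + 16.41*p^2 + 3.34*p - 6.08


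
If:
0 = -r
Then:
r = 0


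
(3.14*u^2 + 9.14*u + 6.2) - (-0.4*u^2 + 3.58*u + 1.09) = 3.54*u^2 + 5.56*u + 5.11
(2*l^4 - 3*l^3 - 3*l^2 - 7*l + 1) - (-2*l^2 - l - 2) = 2*l^4 - 3*l^3 - l^2 - 6*l + 3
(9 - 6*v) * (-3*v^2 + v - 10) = 18*v^3 - 33*v^2 + 69*v - 90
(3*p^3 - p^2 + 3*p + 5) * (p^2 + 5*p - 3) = 3*p^5 + 14*p^4 - 11*p^3 + 23*p^2 + 16*p - 15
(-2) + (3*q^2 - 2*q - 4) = 3*q^2 - 2*q - 6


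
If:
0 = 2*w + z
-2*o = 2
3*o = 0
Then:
No Solution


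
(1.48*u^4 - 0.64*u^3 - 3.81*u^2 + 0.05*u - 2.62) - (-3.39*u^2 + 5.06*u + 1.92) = 1.48*u^4 - 0.64*u^3 - 0.42*u^2 - 5.01*u - 4.54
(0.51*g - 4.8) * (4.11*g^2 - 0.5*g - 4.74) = 2.0961*g^3 - 19.983*g^2 - 0.0174000000000003*g + 22.752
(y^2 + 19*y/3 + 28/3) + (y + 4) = y^2 + 22*y/3 + 40/3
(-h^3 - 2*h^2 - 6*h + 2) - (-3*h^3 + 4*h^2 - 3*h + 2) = 2*h^3 - 6*h^2 - 3*h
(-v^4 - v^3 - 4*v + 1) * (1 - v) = v^5 - v^3 + 4*v^2 - 5*v + 1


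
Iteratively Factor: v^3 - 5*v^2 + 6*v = (v)*(v^2 - 5*v + 6) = v*(v - 3)*(v - 2)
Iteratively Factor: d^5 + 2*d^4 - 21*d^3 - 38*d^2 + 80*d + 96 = (d - 2)*(d^4 + 4*d^3 - 13*d^2 - 64*d - 48) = (d - 2)*(d + 4)*(d^3 - 13*d - 12) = (d - 2)*(d + 3)*(d + 4)*(d^2 - 3*d - 4) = (d - 2)*(d + 1)*(d + 3)*(d + 4)*(d - 4)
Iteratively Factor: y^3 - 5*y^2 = (y)*(y^2 - 5*y) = y*(y - 5)*(y)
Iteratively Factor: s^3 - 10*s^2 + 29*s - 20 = (s - 4)*(s^2 - 6*s + 5) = (s - 4)*(s - 1)*(s - 5)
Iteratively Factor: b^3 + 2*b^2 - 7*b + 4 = (b - 1)*(b^2 + 3*b - 4) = (b - 1)^2*(b + 4)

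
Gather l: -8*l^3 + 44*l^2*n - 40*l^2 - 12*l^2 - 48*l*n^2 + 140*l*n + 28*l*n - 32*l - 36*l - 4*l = -8*l^3 + l^2*(44*n - 52) + l*(-48*n^2 + 168*n - 72)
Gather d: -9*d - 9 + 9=-9*d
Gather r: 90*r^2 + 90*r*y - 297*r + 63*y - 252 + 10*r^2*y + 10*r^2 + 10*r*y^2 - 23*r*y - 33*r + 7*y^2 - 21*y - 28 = r^2*(10*y + 100) + r*(10*y^2 + 67*y - 330) + 7*y^2 + 42*y - 280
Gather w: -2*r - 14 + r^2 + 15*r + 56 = r^2 + 13*r + 42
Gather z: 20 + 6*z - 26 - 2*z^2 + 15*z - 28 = -2*z^2 + 21*z - 34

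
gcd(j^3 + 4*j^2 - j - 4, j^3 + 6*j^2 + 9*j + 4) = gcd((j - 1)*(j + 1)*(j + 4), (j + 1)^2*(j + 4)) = j^2 + 5*j + 4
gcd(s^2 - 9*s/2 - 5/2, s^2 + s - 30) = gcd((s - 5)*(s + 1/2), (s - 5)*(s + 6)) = s - 5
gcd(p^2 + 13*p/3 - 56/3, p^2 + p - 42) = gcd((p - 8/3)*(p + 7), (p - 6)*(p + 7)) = p + 7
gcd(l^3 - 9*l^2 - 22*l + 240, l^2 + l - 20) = l + 5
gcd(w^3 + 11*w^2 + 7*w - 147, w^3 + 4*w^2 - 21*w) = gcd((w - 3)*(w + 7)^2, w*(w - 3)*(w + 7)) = w^2 + 4*w - 21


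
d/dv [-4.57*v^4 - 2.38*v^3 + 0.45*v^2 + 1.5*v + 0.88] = -18.28*v^3 - 7.14*v^2 + 0.9*v + 1.5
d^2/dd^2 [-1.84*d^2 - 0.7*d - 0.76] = -3.68000000000000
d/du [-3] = 0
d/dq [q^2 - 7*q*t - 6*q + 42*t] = 2*q - 7*t - 6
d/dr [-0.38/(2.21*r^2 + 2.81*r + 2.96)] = (1.6796*r + 1.0678)/(2.21*r^2 + 2.81*r + 2.96)^2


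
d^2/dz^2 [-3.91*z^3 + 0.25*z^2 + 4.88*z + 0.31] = 0.5 - 23.46*z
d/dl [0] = 0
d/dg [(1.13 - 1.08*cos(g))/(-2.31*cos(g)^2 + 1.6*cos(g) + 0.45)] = (2.4948*cos(g)^2 - 5.2206*cos(g) + 2.294)*sin(g)/(5.3361*cos(g)^4 - 7.392*cos(g)^3 + 0.481*cos(g)^2 + 1.44*cos(g) + 0.2025)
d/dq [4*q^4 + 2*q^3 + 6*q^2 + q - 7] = 16*q^3 + 6*q^2 + 12*q + 1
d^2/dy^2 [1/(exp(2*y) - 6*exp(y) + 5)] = 2*((3 - 2*exp(y))*(exp(2*y) - 6*exp(y) + 5) + 4*(exp(y) - 3)^2*exp(y))*exp(y)/(exp(2*y) - 6*exp(y) + 5)^3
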